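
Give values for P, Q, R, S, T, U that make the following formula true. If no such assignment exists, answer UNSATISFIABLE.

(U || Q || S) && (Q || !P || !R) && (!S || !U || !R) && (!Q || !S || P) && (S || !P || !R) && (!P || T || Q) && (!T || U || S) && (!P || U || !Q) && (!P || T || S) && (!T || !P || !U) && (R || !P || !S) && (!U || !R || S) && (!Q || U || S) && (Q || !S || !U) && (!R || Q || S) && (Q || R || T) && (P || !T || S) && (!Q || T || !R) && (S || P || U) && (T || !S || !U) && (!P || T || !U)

P: false,  Q: false,  R: true,  S: true,  T: true,  U: false

Branch on U: set U = false.
Branch on Q: set Q = false.
The clause (S) is unit, so S = true.
Branch on P: set P = false.
Branch on R: set R = true.
Every clause is now satisfied; T is unconstrained.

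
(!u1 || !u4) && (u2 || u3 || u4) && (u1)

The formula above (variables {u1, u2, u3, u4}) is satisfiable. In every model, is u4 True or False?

False

Suppose u4 = true.
(!u1) alone gives u1 = false.
But (u1) is also a unit clause — contradiction.
So every satisfying assignment has u4 = False.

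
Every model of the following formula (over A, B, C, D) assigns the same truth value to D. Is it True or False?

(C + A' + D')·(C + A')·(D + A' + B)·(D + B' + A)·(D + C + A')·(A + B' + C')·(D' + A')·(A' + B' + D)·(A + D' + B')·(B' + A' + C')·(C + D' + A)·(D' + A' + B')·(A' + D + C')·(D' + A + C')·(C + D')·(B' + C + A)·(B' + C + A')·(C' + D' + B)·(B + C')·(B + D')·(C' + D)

False

Suppose D = 1.
From the singleton clause (A'), A = 0.
From the singleton clause (B'), B = 0.
That conflicts with the unit clause (B).
So every satisfying assignment has D = False.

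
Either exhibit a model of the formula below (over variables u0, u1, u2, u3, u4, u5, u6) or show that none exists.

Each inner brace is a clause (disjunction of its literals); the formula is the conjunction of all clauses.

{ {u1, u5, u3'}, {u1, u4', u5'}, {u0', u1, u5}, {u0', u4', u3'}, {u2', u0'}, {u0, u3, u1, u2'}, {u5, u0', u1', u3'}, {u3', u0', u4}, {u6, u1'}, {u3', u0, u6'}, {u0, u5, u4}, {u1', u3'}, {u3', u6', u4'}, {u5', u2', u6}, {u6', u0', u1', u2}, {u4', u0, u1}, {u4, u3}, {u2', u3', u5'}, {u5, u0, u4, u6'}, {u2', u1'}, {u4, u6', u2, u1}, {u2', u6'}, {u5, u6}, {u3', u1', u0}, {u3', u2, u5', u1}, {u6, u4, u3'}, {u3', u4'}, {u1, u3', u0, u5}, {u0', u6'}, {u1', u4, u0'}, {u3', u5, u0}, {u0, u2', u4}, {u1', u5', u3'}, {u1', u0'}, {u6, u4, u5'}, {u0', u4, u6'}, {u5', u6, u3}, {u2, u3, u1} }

Try u2 = 0.
Try u6 = 1.
Unit clause (u0') forces u0 = 0.
Unit clause (u3') forces u3 = 0.
Unit clause (u4) forces u4 = 1.
Unit clause (u1) forces u1 = 1.
Every clause is now satisfied; u5 is unconstrained.

u0=0,  u1=1,  u2=0,  u3=0,  u4=1,  u5=1,  u6=1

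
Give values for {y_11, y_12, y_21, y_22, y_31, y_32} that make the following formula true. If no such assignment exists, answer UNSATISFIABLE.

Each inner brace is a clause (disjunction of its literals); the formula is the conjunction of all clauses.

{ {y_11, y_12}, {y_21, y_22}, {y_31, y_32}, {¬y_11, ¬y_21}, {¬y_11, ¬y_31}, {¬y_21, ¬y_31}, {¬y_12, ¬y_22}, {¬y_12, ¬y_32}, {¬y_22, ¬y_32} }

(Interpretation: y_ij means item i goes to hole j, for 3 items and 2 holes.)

Try y_11 = True.
The clause (¬y_21) is unit, so y_21 = False.
The clause (y_22) is unit, so y_22 = True.
The clause (¬y_31) is unit, so y_31 = False.
The clause (y_32) is unit, so y_32 = True.
Now (¬y_32) is unsatisfied and unit — conflict.
That branch fails; take y_11 = False instead.
The clause (y_12) is unit, so y_12 = True.
The clause (¬y_22) is unit, so y_22 = False.
The clause (y_21) is unit, so y_21 = True.
The clause (¬y_31) is unit, so y_31 = False.
The clause (y_32) is unit, so y_32 = True.
Now (¬y_32) is unsatisfied and unit — conflict.
Either choice for y_11 ends in contradiction.

UNSATISFIABLE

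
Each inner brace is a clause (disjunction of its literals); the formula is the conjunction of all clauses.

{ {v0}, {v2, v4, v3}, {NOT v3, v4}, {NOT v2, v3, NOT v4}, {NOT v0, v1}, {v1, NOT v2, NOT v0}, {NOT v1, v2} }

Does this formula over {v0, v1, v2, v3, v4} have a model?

(v0) alone gives v0 = true.
(v1) alone gives v1 = true.
(v2) alone gives v2 = true.
Case v3 = false:
(NOT v4) alone gives v4 = false.
All clauses are satisfied.
A satisfying assignment: v0=true, v1=true, v2=true, v3=false, v4=false.

Yes, satisfiable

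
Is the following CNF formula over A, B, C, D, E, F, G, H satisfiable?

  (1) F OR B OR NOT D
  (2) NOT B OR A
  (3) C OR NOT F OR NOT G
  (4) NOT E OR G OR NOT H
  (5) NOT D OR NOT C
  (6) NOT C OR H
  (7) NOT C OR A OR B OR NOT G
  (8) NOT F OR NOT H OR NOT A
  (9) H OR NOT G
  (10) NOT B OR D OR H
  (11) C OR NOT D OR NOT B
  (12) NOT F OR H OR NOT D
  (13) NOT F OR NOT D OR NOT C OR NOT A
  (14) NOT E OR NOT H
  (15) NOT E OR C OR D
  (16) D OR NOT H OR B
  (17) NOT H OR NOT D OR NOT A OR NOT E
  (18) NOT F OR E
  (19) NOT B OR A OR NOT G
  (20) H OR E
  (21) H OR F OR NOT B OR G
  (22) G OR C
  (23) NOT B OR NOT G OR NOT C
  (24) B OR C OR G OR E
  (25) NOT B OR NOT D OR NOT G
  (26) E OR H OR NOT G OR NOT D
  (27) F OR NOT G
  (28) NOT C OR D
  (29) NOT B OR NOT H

No

Suppose B = false.
Suppose F = true.
(E) alone gives E = true.
(NOT H) alone gives H = false.
(NOT C) alone gives C = false.
(NOT G) alone gives G = false.
That conflicts with the unit clause (G).
So F must be the other value — set F = false.
(NOT D) alone gives D = false.
(NOT H) alone gives H = false.
(NOT C) alone gives C = false.
(NOT G) alone gives G = false.
That conflicts with the unit clause (G).
Both values of F lead to a conflict.
So B must be the other value — set B = true.
(A) alone gives A = true.
(NOT H) alone gives H = false.
(NOT C) alone gives C = false.
(NOT G) alone gives G = false.
That conflicts with the unit clause (G).
Both values of B lead to a conflict.
No assignment satisfies every clause.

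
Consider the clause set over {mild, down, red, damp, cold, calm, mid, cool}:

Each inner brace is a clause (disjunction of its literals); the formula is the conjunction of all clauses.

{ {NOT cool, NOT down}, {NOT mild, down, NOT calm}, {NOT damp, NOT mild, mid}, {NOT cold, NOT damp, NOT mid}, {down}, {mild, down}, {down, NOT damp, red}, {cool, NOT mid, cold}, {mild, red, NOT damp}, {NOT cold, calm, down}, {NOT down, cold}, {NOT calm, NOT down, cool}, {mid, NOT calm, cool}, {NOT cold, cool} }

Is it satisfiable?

No, unsatisfiable

The clause (down) is unit, so down = true.
The clause (NOT cool) is unit, so cool = false.
The clause (cold) is unit, so cold = true.
That conflicts with the unit clause (NOT cold).
No assignment satisfies every clause.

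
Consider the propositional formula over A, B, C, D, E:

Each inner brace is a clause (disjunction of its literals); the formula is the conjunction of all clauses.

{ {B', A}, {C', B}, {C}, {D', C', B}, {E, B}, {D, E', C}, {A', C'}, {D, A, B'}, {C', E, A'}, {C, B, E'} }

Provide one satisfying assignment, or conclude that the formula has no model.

From the singleton clause (C), C = 1.
From the singleton clause (B), B = 1.
From the singleton clause (A), A = 1.
Now (A') is unsatisfied and unit — conflict.

UNSATISFIABLE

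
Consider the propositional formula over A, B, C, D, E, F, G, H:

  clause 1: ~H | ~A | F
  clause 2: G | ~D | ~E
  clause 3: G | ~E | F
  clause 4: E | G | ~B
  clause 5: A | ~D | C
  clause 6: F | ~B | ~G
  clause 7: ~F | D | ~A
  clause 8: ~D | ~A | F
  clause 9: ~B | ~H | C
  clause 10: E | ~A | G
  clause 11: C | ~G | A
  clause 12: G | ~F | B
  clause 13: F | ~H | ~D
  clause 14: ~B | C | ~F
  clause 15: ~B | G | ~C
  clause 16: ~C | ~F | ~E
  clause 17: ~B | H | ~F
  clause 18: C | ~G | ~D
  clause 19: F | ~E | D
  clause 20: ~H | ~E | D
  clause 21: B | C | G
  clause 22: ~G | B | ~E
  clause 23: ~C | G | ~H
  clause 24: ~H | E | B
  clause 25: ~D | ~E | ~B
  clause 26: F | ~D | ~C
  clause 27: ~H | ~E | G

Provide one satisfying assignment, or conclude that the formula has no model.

A=0,  B=0,  C=1,  D=0,  E=0,  F=1,  G=1,  H=0

Try H = 0.
Try B = 0.
Try G = 1.
From the singleton clause (~E), E = 0.
Try C = 1.
Try F = 1.
Try D = 0.
From the singleton clause (~A), A = 0.
Every clause now holds.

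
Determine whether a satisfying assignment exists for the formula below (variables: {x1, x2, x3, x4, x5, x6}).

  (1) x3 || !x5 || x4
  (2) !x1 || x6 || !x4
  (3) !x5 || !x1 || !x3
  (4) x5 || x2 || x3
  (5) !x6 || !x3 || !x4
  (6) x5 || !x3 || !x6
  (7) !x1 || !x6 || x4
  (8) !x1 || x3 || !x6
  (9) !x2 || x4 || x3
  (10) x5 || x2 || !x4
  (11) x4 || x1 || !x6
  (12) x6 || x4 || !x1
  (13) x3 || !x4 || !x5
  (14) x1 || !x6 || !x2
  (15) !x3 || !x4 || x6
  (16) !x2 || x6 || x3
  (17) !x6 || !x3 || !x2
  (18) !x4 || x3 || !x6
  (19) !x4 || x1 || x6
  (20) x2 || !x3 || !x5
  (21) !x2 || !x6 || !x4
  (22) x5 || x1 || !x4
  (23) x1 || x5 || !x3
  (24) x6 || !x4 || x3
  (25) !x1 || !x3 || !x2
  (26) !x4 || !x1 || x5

Branch on x3: set x3 = true.
Branch on x5: set x5 = true.
The clause (!x1) is unit, so x1 = false.
The clause (x2) is unit, so x2 = true.
The clause (!x6) is unit, so x6 = false.
The clause (!x4) is unit, so x4 = false.
All clauses are satisfied.
A satisfying assignment: x1: false; x2: true; x3: true; x4: false; x5: true; x6: false.

Yes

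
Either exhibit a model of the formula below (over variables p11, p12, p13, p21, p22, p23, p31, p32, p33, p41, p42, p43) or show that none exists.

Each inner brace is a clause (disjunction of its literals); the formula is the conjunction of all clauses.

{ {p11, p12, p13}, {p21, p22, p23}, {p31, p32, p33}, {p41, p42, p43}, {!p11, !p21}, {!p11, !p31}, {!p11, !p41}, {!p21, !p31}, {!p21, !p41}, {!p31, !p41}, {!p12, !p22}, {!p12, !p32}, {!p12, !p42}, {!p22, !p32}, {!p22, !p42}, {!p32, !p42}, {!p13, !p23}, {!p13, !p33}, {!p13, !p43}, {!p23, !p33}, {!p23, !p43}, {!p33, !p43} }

Branch on p11: set p11 = false.
Branch on p12: set p12 = true.
From the singleton clause (!p22), p22 = false.
From the singleton clause (!p32), p32 = false.
From the singleton clause (!p42), p42 = false.
Branch on p21: set p21 = true.
From the singleton clause (!p31), p31 = false.
From the singleton clause (p33), p33 = true.
From the singleton clause (!p41), p41 = false.
From the singleton clause (p43), p43 = true.
But (!p43) is also a unit clause — contradiction.
So p21 must be the other value — set p21 = false.
From the singleton clause (p23), p23 = true.
From the singleton clause (!p13), p13 = false.
From the singleton clause (!p33), p33 = false.
From the singleton clause (p31), p31 = true.
From the singleton clause (!p41), p41 = false.
From the singleton clause (p43), p43 = true.
But (!p43) is also a unit clause — contradiction.
Neither p21 = true nor p21 = false works.
So p12 must be the other value — set p12 = false.
From the singleton clause (p13), p13 = true.
From the singleton clause (!p23), p23 = false.
From the singleton clause (!p33), p33 = false.
From the singleton clause (!p43), p43 = false.
Branch on p21: set p21 = true.
From the singleton clause (!p31), p31 = false.
From the singleton clause (p32), p32 = true.
From the singleton clause (!p41), p41 = false.
From the singleton clause (p42), p42 = true.
But (!p42) is also a unit clause — contradiction.
So p21 must be the other value — set p21 = false.
From the singleton clause (p22), p22 = true.
From the singleton clause (!p32), p32 = false.
From the singleton clause (p31), p31 = true.
From the singleton clause (!p41), p41 = false.
From the singleton clause (p42), p42 = true.
But (!p42) is also a unit clause — contradiction.
Neither p21 = true nor p21 = false works.
Neither p12 = true nor p12 = false works.
So p11 must be the other value — set p11 = true.
From the singleton clause (!p21), p21 = false.
From the singleton clause (!p31), p31 = false.
From the singleton clause (!p41), p41 = false.
Branch on p22: set p22 = true.
From the singleton clause (!p12), p12 = false.
From the singleton clause (!p32), p32 = false.
From the singleton clause (p33), p33 = true.
From the singleton clause (!p42), p42 = false.
From the singleton clause (p43), p43 = true.
But (!p43) is also a unit clause — contradiction.
So p22 must be the other value — set p22 = false.
From the singleton clause (p23), p23 = true.
From the singleton clause (!p13), p13 = false.
From the singleton clause (!p33), p33 = false.
From the singleton clause (p32), p32 = true.
From the singleton clause (!p12), p12 = false.
From the singleton clause (!p42), p42 = false.
From the singleton clause (p43), p43 = true.
But (!p43) is also a unit clause — contradiction.
Neither p22 = true nor p22 = false works.
Neither p11 = true nor p11 = false works.

UNSATISFIABLE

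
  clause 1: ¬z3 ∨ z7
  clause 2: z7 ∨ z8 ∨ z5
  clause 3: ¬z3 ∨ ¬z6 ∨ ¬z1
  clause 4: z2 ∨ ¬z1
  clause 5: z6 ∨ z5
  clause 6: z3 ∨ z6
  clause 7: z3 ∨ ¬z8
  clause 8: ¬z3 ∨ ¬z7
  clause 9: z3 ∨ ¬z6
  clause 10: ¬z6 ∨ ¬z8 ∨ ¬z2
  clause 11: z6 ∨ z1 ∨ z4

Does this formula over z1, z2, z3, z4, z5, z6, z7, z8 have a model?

Case z3 = False:
From the singleton clause (z6), z6 = True.
That conflicts with the unit clause (¬z6).
That branch fails; take z3 = True instead.
From the singleton clause (z7), z7 = True.
That conflicts with the unit clause (¬z7).
Both values of z3 lead to a conflict.
No assignment satisfies every clause.

No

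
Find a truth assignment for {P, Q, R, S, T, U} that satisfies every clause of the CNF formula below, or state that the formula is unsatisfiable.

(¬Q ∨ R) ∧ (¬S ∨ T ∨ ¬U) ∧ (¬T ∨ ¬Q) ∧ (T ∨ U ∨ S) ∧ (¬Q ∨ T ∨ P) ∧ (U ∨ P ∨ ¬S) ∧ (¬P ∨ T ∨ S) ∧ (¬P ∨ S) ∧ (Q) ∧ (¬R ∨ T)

UNSATISFIABLE

The clause (Q) is unit, so Q = True.
The clause (R) is unit, so R = True.
The clause (¬T) is unit, so T = False.
But (T) is also a unit clause — contradiction.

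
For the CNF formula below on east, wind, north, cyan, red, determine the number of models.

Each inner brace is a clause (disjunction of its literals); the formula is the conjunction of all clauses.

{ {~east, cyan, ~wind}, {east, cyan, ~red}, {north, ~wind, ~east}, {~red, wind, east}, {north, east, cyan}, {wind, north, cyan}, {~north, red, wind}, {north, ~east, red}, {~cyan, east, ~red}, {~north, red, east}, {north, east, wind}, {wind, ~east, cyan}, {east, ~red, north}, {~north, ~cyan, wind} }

There are 2^5 = 32 truth assignments over (east, wind, north, cyan, red).
Split on north. With north = 1, the clauses containing north are satisfied and ~north drops from the rest; 2 of the 2^4 = 16 assignments to the other variables satisfy what remains.
With north = 0, by the same count on the reduced clause set, 2 assignments work.
Total: 2 + 2 = 4.

4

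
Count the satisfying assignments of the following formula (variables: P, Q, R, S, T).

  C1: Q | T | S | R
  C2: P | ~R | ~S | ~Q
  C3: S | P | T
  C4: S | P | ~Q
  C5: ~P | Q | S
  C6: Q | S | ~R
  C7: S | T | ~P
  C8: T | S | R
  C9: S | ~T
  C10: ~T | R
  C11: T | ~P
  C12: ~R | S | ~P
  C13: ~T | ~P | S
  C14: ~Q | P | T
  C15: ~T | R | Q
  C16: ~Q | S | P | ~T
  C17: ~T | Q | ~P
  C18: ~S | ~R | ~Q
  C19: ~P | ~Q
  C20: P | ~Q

3

There are 2^5 = 32 truth assignments over (P, Q, R, S, T).
Split on T. With T = 1, the clauses containing T are satisfied and ~T drops from the rest; 1 of the 2^4 = 16 assignments to the other variables satisfy what remains.
With T = 0, by the same count on the reduced clause set, 2 assignments work.
(One model: P=F, Q=F, R=F, S=T, T=F.)
Total: 1 + 2 = 3.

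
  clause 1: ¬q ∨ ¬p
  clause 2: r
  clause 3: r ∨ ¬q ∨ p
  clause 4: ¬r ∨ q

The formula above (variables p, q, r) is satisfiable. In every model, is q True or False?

True

Suppose q = False.
From the singleton clause (r), r = True.
But (¬r) is also a unit clause — contradiction.
So every satisfying assignment has q = True.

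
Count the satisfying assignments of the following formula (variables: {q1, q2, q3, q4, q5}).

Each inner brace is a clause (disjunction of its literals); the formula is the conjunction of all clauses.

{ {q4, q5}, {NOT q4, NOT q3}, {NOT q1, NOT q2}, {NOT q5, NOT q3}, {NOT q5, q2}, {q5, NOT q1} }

There are 2^5 = 32 truth assignments over (q1, q2, q3, q4, q5).
Split on q1. With q1 = true, the clauses containing q1 are satisfied and NOT q1 drops from the rest; 0 of the 2^4 = 16 assignments to the other variables satisfy what remains.
With q1 = false, by the same count on the reduced clause set, 4 assignments work.
(One model: q1=F, q2=F, q3=F, q4=T, q5=F.)
Total: 0 + 4 = 4.

4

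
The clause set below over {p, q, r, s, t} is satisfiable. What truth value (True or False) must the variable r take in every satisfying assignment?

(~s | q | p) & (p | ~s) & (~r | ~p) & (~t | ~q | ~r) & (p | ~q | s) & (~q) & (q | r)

True

Suppose r = 0.
The clause (~q) is unit, so q = 0.
Now (q) is unsatisfied and unit — conflict.
So every satisfying assignment has r = True.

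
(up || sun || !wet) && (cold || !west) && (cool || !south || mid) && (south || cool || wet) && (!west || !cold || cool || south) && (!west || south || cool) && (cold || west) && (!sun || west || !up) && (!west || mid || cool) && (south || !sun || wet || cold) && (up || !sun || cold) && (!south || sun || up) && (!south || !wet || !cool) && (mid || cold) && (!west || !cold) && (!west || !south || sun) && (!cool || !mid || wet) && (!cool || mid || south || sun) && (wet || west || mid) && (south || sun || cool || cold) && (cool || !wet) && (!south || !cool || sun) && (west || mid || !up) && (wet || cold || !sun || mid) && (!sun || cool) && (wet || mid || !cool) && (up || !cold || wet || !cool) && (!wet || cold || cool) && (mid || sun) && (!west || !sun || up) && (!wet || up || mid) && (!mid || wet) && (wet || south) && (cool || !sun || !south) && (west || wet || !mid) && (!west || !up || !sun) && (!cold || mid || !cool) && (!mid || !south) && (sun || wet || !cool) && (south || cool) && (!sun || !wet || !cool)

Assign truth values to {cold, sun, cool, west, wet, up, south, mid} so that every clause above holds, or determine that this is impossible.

cold=true; sun=false; cool=true; west=false; wet=true; up=true; south=false; mid=true

Branch on cold: set cold = true.
(!west) alone gives west = false.
Branch on sun: set sun = false.
(mid) alone gives mid = true.
(wet) alone gives wet = true.
(up) alone gives up = true.
(cool) alone gives cool = true.
(!south) alone gives south = false.
This assignment satisfies each clause.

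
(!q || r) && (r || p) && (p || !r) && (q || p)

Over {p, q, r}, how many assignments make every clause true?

There are 2^3 = 8 truth assignments over (p, q, r).
Check each against the 4 clauses (columns in the order p, q, r):
  F F F  ✗ fails (r || p)
  F F T  ✗ fails (p || !r)
  F T F  ✗ fails (!q || r)
  F T T  ✗ fails (p || !r)
  T F F  ✓ satisfies all
  T F T  ✓ satisfies all
  T T F  ✗ fails (!q || r)
  T T T  ✓ satisfies all
3 of the 8 rows are models.

3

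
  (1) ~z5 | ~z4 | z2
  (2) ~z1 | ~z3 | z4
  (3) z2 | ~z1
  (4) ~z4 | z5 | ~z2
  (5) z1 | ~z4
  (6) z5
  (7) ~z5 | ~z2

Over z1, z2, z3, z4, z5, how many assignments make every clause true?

2

There are 2^5 = 32 truth assignments over (z1, z2, z3, z4, z5).
Split on z5. With z5 = 1, the clauses containing z5 are satisfied and ~z5 drops from the rest; 2 of the 2^4 = 16 assignments to the other variables satisfy what remains.
With z5 = 0, by the same count on the reduced clause set, 0 assignments work.
(One model: z1=F, z2=F, z3=F, z4=F, z5=T.)
Total: 2 + 0 = 2.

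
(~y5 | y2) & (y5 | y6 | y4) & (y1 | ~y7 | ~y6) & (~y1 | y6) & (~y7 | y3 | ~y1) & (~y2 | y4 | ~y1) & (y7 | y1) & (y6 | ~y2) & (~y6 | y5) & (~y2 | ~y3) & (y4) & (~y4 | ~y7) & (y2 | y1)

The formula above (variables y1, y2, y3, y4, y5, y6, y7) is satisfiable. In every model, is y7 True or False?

False

Suppose y7 = 1.
From the singleton clause (y4), y4 = 1.
That conflicts with the unit clause (~y4).
So every satisfying assignment has y7 = False.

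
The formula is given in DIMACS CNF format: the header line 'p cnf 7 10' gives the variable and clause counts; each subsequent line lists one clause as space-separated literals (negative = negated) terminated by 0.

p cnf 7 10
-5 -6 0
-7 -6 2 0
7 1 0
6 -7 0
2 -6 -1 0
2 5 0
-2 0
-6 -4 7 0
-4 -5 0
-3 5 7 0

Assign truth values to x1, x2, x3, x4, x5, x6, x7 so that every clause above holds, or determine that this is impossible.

The clause (¬x2) is unit, so x2 = False.
The clause (x5) is unit, so x5 = True.
The clause (¬x6) is unit, so x6 = False.
The clause (¬x7) is unit, so x7 = False.
The clause (x1) is unit, so x1 = True.
The clause (¬x4) is unit, so x4 = False.
All clauses hold; x3 can take either value.

x1: True, x2: False, x3: False, x4: False, x5: True, x6: False, x7: False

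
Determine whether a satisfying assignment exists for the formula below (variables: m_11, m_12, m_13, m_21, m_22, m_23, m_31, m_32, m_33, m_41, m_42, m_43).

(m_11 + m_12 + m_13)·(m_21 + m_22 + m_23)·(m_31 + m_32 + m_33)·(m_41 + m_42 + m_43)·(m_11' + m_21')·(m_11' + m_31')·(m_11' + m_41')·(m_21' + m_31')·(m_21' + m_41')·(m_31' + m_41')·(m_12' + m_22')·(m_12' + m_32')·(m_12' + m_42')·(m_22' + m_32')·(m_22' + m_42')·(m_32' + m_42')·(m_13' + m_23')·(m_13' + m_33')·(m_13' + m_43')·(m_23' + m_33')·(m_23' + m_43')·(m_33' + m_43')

No

Case m_11 = 0:
Case m_12 = 1:
(m_22') alone gives m_22 = 0.
(m_32') alone gives m_32 = 0.
(m_42') alone gives m_42 = 0.
Case m_21 = 1:
(m_31') alone gives m_31 = 0.
(m_33) alone gives m_33 = 1.
(m_41') alone gives m_41 = 0.
(m_43) alone gives m_43 = 1.
Now (m_43') is unsatisfied and unit — conflict.
So m_21 must be the other value — set m_21 = 0.
(m_23) alone gives m_23 = 1.
(m_13') alone gives m_13 = 0.
(m_33') alone gives m_33 = 0.
(m_31) alone gives m_31 = 1.
(m_41') alone gives m_41 = 0.
(m_43) alone gives m_43 = 1.
Now (m_43') is unsatisfied and unit — conflict.
Neither m_21 = 1 nor m_21 = 0 works.
So m_12 must be the other value — set m_12 = 0.
(m_13) alone gives m_13 = 1.
(m_23') alone gives m_23 = 0.
(m_33') alone gives m_33 = 0.
(m_43') alone gives m_43 = 0.
Case m_21 = 1:
(m_31') alone gives m_31 = 0.
(m_32) alone gives m_32 = 1.
(m_41') alone gives m_41 = 0.
(m_42) alone gives m_42 = 1.
Now (m_42') is unsatisfied and unit — conflict.
So m_21 must be the other value — set m_21 = 0.
(m_22) alone gives m_22 = 1.
(m_32') alone gives m_32 = 0.
(m_31) alone gives m_31 = 1.
(m_41') alone gives m_41 = 0.
(m_42) alone gives m_42 = 1.
Now (m_42') is unsatisfied and unit — conflict.
Neither m_21 = 1 nor m_21 = 0 works.
Neither m_12 = 1 nor m_12 = 0 works.
So m_11 must be the other value — set m_11 = 1.
(m_21') alone gives m_21 = 0.
(m_31') alone gives m_31 = 0.
(m_41') alone gives m_41 = 0.
Case m_22 = 1:
(m_12') alone gives m_12 = 0.
(m_32') alone gives m_32 = 0.
(m_33) alone gives m_33 = 1.
(m_42') alone gives m_42 = 0.
(m_43) alone gives m_43 = 1.
Now (m_43') is unsatisfied and unit — conflict.
So m_22 must be the other value — set m_22 = 0.
(m_23) alone gives m_23 = 1.
(m_13') alone gives m_13 = 0.
(m_33') alone gives m_33 = 0.
(m_32) alone gives m_32 = 1.
(m_12') alone gives m_12 = 0.
(m_42') alone gives m_42 = 0.
(m_43) alone gives m_43 = 1.
Now (m_43') is unsatisfied and unit — conflict.
Neither m_22 = 1 nor m_22 = 0 works.
Neither m_11 = 1 nor m_11 = 0 works.
No assignment satisfies every clause.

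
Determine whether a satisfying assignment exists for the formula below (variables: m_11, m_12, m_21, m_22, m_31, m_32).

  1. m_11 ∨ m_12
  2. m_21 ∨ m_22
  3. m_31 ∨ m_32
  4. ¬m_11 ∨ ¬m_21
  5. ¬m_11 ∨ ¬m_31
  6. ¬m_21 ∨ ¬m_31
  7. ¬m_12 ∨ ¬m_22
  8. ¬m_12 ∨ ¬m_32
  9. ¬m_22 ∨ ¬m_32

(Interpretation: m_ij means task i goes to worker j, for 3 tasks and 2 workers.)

No, unsatisfiable

Try m_11 = True.
Unit clause (¬m_21) forces m_21 = False.
Unit clause (m_22) forces m_22 = True.
Unit clause (¬m_31) forces m_31 = False.
Unit clause (m_32) forces m_32 = True.
That conflicts with the unit clause (¬m_32).
Undo m_11 and try m_11 = False.
Unit clause (m_12) forces m_12 = True.
Unit clause (¬m_22) forces m_22 = False.
Unit clause (m_21) forces m_21 = True.
Unit clause (¬m_31) forces m_31 = False.
Unit clause (m_32) forces m_32 = True.
That conflicts with the unit clause (¬m_32).
Either choice for m_11 ends in contradiction.
No assignment satisfies every clause.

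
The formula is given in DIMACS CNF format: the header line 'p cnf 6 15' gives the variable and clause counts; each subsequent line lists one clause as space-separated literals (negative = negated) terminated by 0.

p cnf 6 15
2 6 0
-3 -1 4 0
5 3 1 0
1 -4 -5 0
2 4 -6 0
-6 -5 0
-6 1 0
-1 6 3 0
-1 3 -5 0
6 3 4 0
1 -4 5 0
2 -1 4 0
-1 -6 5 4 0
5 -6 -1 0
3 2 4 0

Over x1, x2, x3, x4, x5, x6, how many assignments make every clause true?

There are 2^6 = 64 truth assignments over (x1, x2, x3, x4, x5, x6).
Split on x2. With x2 = True, the clauses containing x2 are satisfied and ¬x2 drops from the rest; 4 of the 2^5 = 32 assignments to the other variables satisfy what remains.
With x2 = False, by the same count on the reduced clause set, 0 assignments work.
(One model: x1=F, x2=T, x3=T, x4=F, x5=F, x6=F.)
Total: 4 + 0 = 4.

4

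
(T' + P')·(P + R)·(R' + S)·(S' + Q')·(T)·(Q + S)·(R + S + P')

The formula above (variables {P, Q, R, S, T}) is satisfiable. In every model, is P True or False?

False

Suppose P = 1.
Unit clause (T') forces T = 0.
But (T) is also a unit clause — contradiction.
So every satisfying assignment has P = False.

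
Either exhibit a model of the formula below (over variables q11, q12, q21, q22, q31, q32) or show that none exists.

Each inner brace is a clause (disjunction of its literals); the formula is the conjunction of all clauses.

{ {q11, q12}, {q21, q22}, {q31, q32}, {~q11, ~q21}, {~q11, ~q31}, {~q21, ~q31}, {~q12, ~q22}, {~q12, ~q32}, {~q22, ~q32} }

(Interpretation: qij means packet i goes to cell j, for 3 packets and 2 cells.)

Case q11 = 1:
(~q21) alone gives q21 = 0.
(q22) alone gives q22 = 1.
(~q31) alone gives q31 = 0.
(q32) alone gives q32 = 1.
Now (~q32) is unsatisfied and unit — conflict.
Backtrack on q11: now try q11 = 0.
(q12) alone gives q12 = 1.
(~q22) alone gives q22 = 0.
(q21) alone gives q21 = 1.
(~q31) alone gives q31 = 0.
(q32) alone gives q32 = 1.
Now (~q32) is unsatisfied and unit — conflict.
Neither q11 = 1 nor q11 = 0 works.

UNSATISFIABLE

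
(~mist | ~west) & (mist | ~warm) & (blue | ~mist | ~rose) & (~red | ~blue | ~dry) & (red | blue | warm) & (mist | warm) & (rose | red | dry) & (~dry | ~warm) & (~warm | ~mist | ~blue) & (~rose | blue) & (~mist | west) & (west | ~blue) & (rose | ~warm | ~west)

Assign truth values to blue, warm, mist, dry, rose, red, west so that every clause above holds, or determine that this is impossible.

UNSATISFIABLE

Case mist = 0:
(~warm) alone gives warm = 0.
But (warm) is also a unit clause — contradiction.
Undo mist and try mist = 1.
(~west) alone gives west = 0.
But (west) is also a unit clause — contradiction.
Neither mist = 1 nor mist = 0 works.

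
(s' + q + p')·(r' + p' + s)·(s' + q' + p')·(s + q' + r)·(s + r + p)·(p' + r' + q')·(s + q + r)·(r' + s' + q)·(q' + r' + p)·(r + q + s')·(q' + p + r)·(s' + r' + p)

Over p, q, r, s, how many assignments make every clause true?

There are 2^4 = 16 truth assignments over (p, q, r, s).
Check each against the 12 clauses (columns in the order p, q, r, s):
  F F F F  ✗ fails (s + r + p)
  F F F T  ✗ fails (r + q + s')
  F F T F  ✓ satisfies all
  F F T T  ✗ fails (r' + s' + q)
  F T F F  ✗ fails (s + q' + r)
  F T F T  ✗ fails (q' + p + r)
  F T T F  ✗ fails (q' + r' + p)
  F T T T  ✗ fails (q' + r' + p)
  T F F F  ✗ fails (s + q + r)
  T F F T  ✗ fails (s' + q + p')
  T F T F  ✗ fails (r' + p' + s)
  T F T T  ✗ fails (s' + q + p')
  T T F F  ✗ fails (s + q' + r)
  T T F T  ✗ fails (s' + q' + p')
  T T T F  ✗ fails (r' + p' + s)
  T T T T  ✗ fails (s' + q' + p')
1 of the 16 rows is a model.

1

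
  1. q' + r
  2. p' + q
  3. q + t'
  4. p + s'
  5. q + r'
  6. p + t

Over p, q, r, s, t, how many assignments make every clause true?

5

There are 2^5 = 32 truth assignments over (p, q, r, s, t).
Split on s. With s = 1, the clauses containing s are satisfied and s' drops from the rest; 2 of the 2^4 = 16 assignments to the other variables satisfy what remains.
With s = 0, by the same count on the reduced clause set, 3 assignments work.
Total: 2 + 3 = 5.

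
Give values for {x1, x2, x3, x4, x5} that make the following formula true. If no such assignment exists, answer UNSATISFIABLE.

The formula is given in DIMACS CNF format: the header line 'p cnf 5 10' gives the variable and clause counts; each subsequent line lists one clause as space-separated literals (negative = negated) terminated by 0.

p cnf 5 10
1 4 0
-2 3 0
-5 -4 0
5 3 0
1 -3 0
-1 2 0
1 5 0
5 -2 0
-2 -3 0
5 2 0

Try x1 = True.
Unit clause (x2) forces x2 = True.
Unit clause (x3) forces x3 = True.
But (¬x3) is also a unit clause — contradiction.
That branch fails; take x1 = False instead.
Unit clause (x4) forces x4 = True.
Unit clause (¬x5) forces x5 = False.
But (x5) is also a unit clause — contradiction.
Neither x1 = True nor x1 = False works.

UNSATISFIABLE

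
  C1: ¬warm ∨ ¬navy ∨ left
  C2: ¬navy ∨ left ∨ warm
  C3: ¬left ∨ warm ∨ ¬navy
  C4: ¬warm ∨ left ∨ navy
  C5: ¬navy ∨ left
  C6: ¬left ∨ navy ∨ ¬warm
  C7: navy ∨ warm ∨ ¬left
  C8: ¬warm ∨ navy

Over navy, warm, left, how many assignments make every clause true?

There are 2^3 = 8 truth assignments over (navy, warm, left).
Check each against the 8 clauses (columns in the order navy, warm, left):
  F F F  ✓ satisfies all
  F F T  ✗ fails (navy ∨ warm ∨ ¬left)
  F T F  ✗ fails (¬warm ∨ left ∨ navy)
  F T T  ✗ fails (¬left ∨ navy ∨ ¬warm)
  T F F  ✗ fails (¬navy ∨ left ∨ warm)
  T F T  ✗ fails (¬left ∨ warm ∨ ¬navy)
  T T F  ✗ fails (¬warm ∨ ¬navy ∨ left)
  T T T  ✓ satisfies all
2 of the 8 rows are models.

2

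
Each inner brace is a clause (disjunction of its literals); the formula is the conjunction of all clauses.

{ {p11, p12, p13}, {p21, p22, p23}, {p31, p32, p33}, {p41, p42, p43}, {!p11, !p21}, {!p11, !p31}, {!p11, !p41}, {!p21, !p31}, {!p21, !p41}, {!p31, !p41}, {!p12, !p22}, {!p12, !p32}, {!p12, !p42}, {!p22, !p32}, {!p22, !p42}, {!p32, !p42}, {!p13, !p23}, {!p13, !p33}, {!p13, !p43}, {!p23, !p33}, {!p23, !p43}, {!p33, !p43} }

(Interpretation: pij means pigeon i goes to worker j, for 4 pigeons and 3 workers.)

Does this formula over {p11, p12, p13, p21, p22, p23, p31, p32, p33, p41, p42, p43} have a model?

Unsatisfiable

Case p11 = false:
Case p12 = true:
(!p22) alone gives p22 = false.
(!p32) alone gives p32 = false.
(!p42) alone gives p42 = false.
Case p21 = true:
(!p31) alone gives p31 = false.
(p33) alone gives p33 = true.
(!p41) alone gives p41 = false.
(p43) alone gives p43 = true.
Now (!p43) is unsatisfied and unit — conflict.
Undo p21 and try p21 = false.
(p23) alone gives p23 = true.
(!p13) alone gives p13 = false.
(!p33) alone gives p33 = false.
(p31) alone gives p31 = true.
(!p41) alone gives p41 = false.
(p43) alone gives p43 = true.
Now (!p43) is unsatisfied and unit — conflict.
Both values of p21 lead to a conflict.
Undo p12 and try p12 = false.
(p13) alone gives p13 = true.
(!p23) alone gives p23 = false.
(!p33) alone gives p33 = false.
(!p43) alone gives p43 = false.
Case p21 = true:
(!p31) alone gives p31 = false.
(p32) alone gives p32 = true.
(!p41) alone gives p41 = false.
(p42) alone gives p42 = true.
Now (!p42) is unsatisfied and unit — conflict.
Undo p21 and try p21 = false.
(p22) alone gives p22 = true.
(!p32) alone gives p32 = false.
(p31) alone gives p31 = true.
(!p41) alone gives p41 = false.
(p42) alone gives p42 = true.
Now (!p42) is unsatisfied and unit — conflict.
Both values of p21 lead to a conflict.
Both values of p12 lead to a conflict.
Undo p11 and try p11 = true.
(!p21) alone gives p21 = false.
(!p31) alone gives p31 = false.
(!p41) alone gives p41 = false.
Case p22 = true:
(!p12) alone gives p12 = false.
(!p32) alone gives p32 = false.
(p33) alone gives p33 = true.
(!p42) alone gives p42 = false.
(p43) alone gives p43 = true.
Now (!p43) is unsatisfied and unit — conflict.
Undo p22 and try p22 = false.
(p23) alone gives p23 = true.
(!p13) alone gives p13 = false.
(!p33) alone gives p33 = false.
(p32) alone gives p32 = true.
(!p12) alone gives p12 = false.
(!p42) alone gives p42 = false.
(p43) alone gives p43 = true.
Now (!p43) is unsatisfied and unit — conflict.
Both values of p22 lead to a conflict.
Both values of p11 lead to a conflict.
No assignment satisfies every clause.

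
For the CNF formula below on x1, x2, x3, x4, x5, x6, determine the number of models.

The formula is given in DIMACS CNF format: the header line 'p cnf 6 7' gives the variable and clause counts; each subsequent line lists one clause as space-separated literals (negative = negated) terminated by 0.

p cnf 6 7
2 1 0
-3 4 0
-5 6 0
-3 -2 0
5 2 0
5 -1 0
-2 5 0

7

There are 2^6 = 64 truth assignments over (x1, x2, x3, x4, x5, x6).
Split on x1. With x1 = True, the clauses containing x1 are satisfied and ¬x1 drops from the rest; 5 of the 2^5 = 32 assignments to the other variables satisfy what remains.
With x1 = False, by the same count on the reduced clause set, 2 assignments work.
(One model: x1=F, x2=T, x3=F, x4=F, x5=T, x6=T.)
Total: 5 + 2 = 7.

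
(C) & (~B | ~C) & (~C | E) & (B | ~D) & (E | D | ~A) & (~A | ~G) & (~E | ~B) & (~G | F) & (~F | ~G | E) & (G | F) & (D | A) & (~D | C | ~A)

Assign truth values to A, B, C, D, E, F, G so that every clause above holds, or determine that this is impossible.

From the singleton clause (C), C = 1.
From the singleton clause (~B), B = 0.
From the singleton clause (E), E = 1.
From the singleton clause (~D), D = 0.
From the singleton clause (A), A = 1.
From the singleton clause (~G), G = 0.
From the singleton clause (F), F = 1.
This assignment satisfies each clause.

A ↦ 1; B ↦ 0; C ↦ 1; D ↦ 0; E ↦ 1; F ↦ 1; G ↦ 0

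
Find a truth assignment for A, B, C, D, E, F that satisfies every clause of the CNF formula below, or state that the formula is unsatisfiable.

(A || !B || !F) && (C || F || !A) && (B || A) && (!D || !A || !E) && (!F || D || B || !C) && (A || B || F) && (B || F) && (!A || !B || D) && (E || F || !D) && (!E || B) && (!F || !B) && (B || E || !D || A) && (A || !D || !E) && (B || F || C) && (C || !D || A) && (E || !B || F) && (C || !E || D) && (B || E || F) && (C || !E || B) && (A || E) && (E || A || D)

Try B = true.
The clause (!F) is unit, so F = false.
The clause (E) is unit, so E = true.
Try C = true.
Try D = false.
The clause (!A) is unit, so A = false.
Every clause now holds.

A=false; B=true; C=true; D=false; E=true; F=false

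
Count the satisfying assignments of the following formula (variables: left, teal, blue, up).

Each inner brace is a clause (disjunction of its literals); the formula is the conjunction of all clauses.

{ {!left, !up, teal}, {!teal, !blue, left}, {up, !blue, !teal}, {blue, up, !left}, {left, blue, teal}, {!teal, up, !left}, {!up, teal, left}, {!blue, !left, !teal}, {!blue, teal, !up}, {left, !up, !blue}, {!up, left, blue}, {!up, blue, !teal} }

3

There are 2^4 = 16 truth assignments over (left, teal, blue, up).
Check each against the 12 clauses (columns in the order left, teal, blue, up):
  F F F F  ✗ fails (left || blue || teal)
  F F F T  ✗ fails (left || blue || teal)
  F F T F  ✓ satisfies all
  F F T T  ✗ fails (!up || teal || left)
  F T F F  ✓ satisfies all
  F T F T  ✗ fails (!up || left || blue)
  F T T F  ✗ fails (!teal || !blue || left)
  F T T T  ✗ fails (!teal || !blue || left)
  T F F F  ✗ fails (blue || up || !left)
  T F F T  ✗ fails (!left || !up || teal)
  T F T F  ✓ satisfies all
  T F T T  ✗ fails (!left || !up || teal)
  T T F F  ✗ fails (blue || up || !left)
  T T F T  ✗ fails (!up || blue || !teal)
  T T T F  ✗ fails (up || !blue || !teal)
  T T T T  ✗ fails (!blue || !left || !teal)
3 of the 16 rows are models.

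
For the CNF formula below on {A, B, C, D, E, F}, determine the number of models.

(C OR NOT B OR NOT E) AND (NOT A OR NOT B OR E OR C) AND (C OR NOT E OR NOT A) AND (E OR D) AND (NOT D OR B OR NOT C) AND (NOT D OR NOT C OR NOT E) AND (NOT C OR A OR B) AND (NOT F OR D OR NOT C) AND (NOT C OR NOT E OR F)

14

There are 2^6 = 64 truth assignments over (A, B, C, D, E, F).
Split on C. With C = true, the clauses containing C are satisfied and NOT C drops from the rest; 4 of the 2^5 = 32 assignments to the other variables satisfy what remains.
With C = false, by the same count on the reduced clause set, 10 assignments work.
(One model: A=F, B=F, C=F, D=F, E=T, F=F.)
Total: 4 + 10 = 14.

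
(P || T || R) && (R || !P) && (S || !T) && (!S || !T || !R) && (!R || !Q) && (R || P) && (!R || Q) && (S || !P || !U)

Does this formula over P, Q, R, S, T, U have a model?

No, unsatisfiable

Branch on R: set R = true.
The clause (!Q) is unit, so Q = false.
That conflicts with the unit clause (Q).
So R must be the other value — set R = false.
The clause (!P) is unit, so P = false.
That conflicts with the unit clause (P).
Neither R = true nor R = false works.
No assignment satisfies every clause.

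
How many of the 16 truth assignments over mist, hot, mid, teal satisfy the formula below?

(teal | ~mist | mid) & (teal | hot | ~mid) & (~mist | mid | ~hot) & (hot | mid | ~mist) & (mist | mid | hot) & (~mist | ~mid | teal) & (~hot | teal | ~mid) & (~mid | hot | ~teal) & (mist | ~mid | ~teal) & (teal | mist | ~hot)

2

There are 2^4 = 16 truth assignments over (mist, hot, mid, teal).
Check each against the 10 clauses (columns in the order mist, hot, mid, teal):
  F F F F  ✗ fails (mist | mid | hot)
  F F F T  ✗ fails (mist | mid | hot)
  F F T F  ✗ fails (teal | hot | ~mid)
  F F T T  ✗ fails (~mid | hot | ~teal)
  F T F F  ✗ fails (teal | mist | ~hot)
  F T F T  ✓ satisfies all
  F T T F  ✗ fails (~hot | teal | ~mid)
  F T T T  ✗ fails (mist | ~mid | ~teal)
  T F F F  ✗ fails (teal | ~mist | mid)
  T F F T  ✗ fails (hot | mid | ~mist)
  T F T F  ✗ fails (teal | hot | ~mid)
  T F T T  ✗ fails (~mid | hot | ~teal)
  T T F F  ✗ fails (teal | ~mist | mid)
  T T F T  ✗ fails (~mist | mid | ~hot)
  T T T F  ✗ fails (~mist | ~mid | teal)
  T T T T  ✓ satisfies all
2 of the 16 rows are models.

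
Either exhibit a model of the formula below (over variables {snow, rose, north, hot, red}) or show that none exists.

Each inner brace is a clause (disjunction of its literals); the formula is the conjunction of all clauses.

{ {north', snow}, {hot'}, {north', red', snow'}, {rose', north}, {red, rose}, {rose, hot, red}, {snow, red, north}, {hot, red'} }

snow=1,  rose=1,  north=1,  hot=0,  red=0

Unit clause (hot') forces hot = 0.
Unit clause (red') forces red = 0.
Unit clause (rose) forces rose = 1.
Unit clause (north) forces north = 1.
Unit clause (snow) forces snow = 1.
This assignment satisfies each clause.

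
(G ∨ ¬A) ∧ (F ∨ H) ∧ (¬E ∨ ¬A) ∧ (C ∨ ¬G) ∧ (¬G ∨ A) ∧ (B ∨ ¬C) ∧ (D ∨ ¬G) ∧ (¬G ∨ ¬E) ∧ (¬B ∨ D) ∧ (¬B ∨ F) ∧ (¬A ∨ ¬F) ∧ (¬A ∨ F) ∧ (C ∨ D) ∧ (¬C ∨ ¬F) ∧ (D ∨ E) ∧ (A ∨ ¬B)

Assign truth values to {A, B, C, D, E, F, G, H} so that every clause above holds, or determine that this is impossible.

A: False, B: False, C: False, D: True, E: False, F: True, G: False, H: True

Case G = False:
Unit clause (¬A) forces A = False.
Unit clause (¬B) forces B = False.
Unit clause (¬C) forces C = False.
Unit clause (D) forces D = True.
Case F = True:
All clauses hold; E, H can take either value.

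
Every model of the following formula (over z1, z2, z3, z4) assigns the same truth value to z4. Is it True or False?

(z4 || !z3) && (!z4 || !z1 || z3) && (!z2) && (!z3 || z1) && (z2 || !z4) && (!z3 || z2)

Suppose z4 = true.
The clause (!z2) is unit, so z2 = false.
Now (z2) is unsatisfied and unit — conflict.
So every satisfying assignment has z4 = False.

False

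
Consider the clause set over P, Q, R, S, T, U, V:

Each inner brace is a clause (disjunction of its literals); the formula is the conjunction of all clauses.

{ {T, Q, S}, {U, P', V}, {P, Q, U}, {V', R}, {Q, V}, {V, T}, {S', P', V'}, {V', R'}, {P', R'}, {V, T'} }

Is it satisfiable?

No

Branch on V: set V = 0.
From the singleton clause (Q), Q = 1.
From the singleton clause (T), T = 1.
That conflicts with the unit clause (T').
So V must be the other value — set V = 1.
From the singleton clause (R), R = 1.
That conflicts with the unit clause (R').
Both values of V lead to a conflict.
No assignment satisfies every clause.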